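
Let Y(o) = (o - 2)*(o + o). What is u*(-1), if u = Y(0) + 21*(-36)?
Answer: 756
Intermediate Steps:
Y(o) = 2*o*(-2 + o) (Y(o) = (-2 + o)*(2*o) = 2*o*(-2 + o))
u = -756 (u = 2*0*(-2 + 0) + 21*(-36) = 2*0*(-2) - 756 = 0 - 756 = -756)
u*(-1) = -756*(-1) = 756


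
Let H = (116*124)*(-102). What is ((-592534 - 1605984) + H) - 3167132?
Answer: -6832818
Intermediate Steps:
H = -1467168 (H = 14384*(-102) = -1467168)
((-592534 - 1605984) + H) - 3167132 = ((-592534 - 1605984) - 1467168) - 3167132 = (-2198518 - 1467168) - 3167132 = -3665686 - 3167132 = -6832818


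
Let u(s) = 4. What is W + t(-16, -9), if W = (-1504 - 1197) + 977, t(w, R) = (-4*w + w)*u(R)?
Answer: -1532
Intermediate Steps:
t(w, R) = -12*w (t(w, R) = (-4*w + w)*4 = -3*w*4 = -12*w)
W = -1724 (W = -2701 + 977 = -1724)
W + t(-16, -9) = -1724 - 12*(-16) = -1724 + 192 = -1532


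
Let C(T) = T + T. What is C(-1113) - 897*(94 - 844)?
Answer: 670524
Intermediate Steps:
C(T) = 2*T
C(-1113) - 897*(94 - 844) = 2*(-1113) - 897*(94 - 844) = -2226 - 897*(-750) = -2226 - 1*(-672750) = -2226 + 672750 = 670524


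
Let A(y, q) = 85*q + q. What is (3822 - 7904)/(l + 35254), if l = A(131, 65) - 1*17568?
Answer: -2041/11638 ≈ -0.17537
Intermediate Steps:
A(y, q) = 86*q
l = -11978 (l = 86*65 - 1*17568 = 5590 - 17568 = -11978)
(3822 - 7904)/(l + 35254) = (3822 - 7904)/(-11978 + 35254) = -4082/23276 = -4082*1/23276 = -2041/11638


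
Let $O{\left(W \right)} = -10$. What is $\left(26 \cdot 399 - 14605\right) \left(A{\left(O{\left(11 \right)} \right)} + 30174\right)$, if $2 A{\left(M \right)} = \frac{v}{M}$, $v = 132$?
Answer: $- \frac{638191347}{5} \approx -1.2764 \cdot 10^{8}$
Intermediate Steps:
$A{\left(M \right)} = \frac{66}{M}$ ($A{\left(M \right)} = \frac{132 \frac{1}{M}}{2} = \frac{66}{M}$)
$\left(26 \cdot 399 - 14605\right) \left(A{\left(O{\left(11 \right)} \right)} + 30174\right) = \left(26 \cdot 399 - 14605\right) \left(\frac{66}{-10} + 30174\right) = \left(10374 - 14605\right) \left(66 \left(- \frac{1}{10}\right) + 30174\right) = - 4231 \left(- \frac{33}{5} + 30174\right) = \left(-4231\right) \frac{150837}{5} = - \frac{638191347}{5}$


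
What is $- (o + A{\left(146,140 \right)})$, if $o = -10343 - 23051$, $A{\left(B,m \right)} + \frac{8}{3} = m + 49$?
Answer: $\frac{99623}{3} \approx 33208.0$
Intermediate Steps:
$A{\left(B,m \right)} = \frac{139}{3} + m$ ($A{\left(B,m \right)} = - \frac{8}{3} + \left(m + 49\right) = - \frac{8}{3} + \left(49 + m\right) = \frac{139}{3} + m$)
$o = -33394$
$- (o + A{\left(146,140 \right)}) = - (-33394 + \left(\frac{139}{3} + 140\right)) = - (-33394 + \frac{559}{3}) = \left(-1\right) \left(- \frac{99623}{3}\right) = \frac{99623}{3}$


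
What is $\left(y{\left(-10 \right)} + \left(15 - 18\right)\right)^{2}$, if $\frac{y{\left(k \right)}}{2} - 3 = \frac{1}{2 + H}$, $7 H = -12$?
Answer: $100$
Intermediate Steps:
$H = - \frac{12}{7}$ ($H = \frac{1}{7} \left(-12\right) = - \frac{12}{7} \approx -1.7143$)
$y{\left(k \right)} = 13$ ($y{\left(k \right)} = 6 + \frac{2}{2 - \frac{12}{7}} = 6 + \frac{2}{\frac{2}{7}} = 6 + 2 \cdot \frac{7}{2} = 6 + 7 = 13$)
$\left(y{\left(-10 \right)} + \left(15 - 18\right)\right)^{2} = \left(13 + \left(15 - 18\right)\right)^{2} = \left(13 - 3\right)^{2} = 10^{2} = 100$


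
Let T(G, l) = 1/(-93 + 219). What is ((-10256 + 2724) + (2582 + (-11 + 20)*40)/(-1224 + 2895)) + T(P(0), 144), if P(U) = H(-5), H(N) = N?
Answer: -528486703/70182 ≈ -7530.2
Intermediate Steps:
P(U) = -5
T(G, l) = 1/126
((-10256 + 2724) + (2582 + (-11 + 20)*40)/(-1224 + 2895)) + T(P(0), 144) = ((-10256 + 2724) + (2582 + (-11 + 20)*40)/(-1224 + 2895)) + 1/126 = (-7532 + (2582 + 9*40)/1671) + 1/126 = (-7532 + (2582 + 360)*(1/1671)) + 1/126 = (-7532 + 2942*(1/1671)) + 1/126 = (-7532 + 2942/1671) + 1/126 = -12583030/1671 + 1/126 = -528486703/70182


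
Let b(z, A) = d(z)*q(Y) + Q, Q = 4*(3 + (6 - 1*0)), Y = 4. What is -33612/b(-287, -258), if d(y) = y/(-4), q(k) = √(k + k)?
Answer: 2420064/79777 - 9646644*√2/79777 ≈ -140.67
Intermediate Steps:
q(k) = √2*√k (q(k) = √(2*k) = √2*√k)
d(y) = -y/4 (d(y) = y*(-¼) = -y/4)
Q = 36 (Q = 4*(3 + (6 + 0)) = 4*(3 + 6) = 4*9 = 36)
b(z, A) = 36 - z*√2/2 (b(z, A) = (-z/4)*(√2*√4) + 36 = (-z/4)*(√2*2) + 36 = (-z/4)*(2*√2) + 36 = -z*√2/2 + 36 = 36 - z*√2/2)
-33612/b(-287, -258) = -33612/(36 - ½*(-287)*√2) = -33612/(36 + 287*√2/2)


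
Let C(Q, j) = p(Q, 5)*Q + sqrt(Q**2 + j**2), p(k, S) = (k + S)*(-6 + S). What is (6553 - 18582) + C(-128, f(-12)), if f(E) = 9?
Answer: -27773 + sqrt(16465) ≈ -27645.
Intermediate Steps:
p(k, S) = (-6 + S)*(S + k) (p(k, S) = (S + k)*(-6 + S) = (-6 + S)*(S + k))
C(Q, j) = sqrt(Q**2 + j**2) + Q*(-5 - Q) (C(Q, j) = (5**2 - 6*5 - 6*Q + 5*Q)*Q + sqrt(Q**2 + j**2) = (25 - 30 - 6*Q + 5*Q)*Q + sqrt(Q**2 + j**2) = (-5 - Q)*Q + sqrt(Q**2 + j**2) = Q*(-5 - Q) + sqrt(Q**2 + j**2) = sqrt(Q**2 + j**2) + Q*(-5 - Q))
(6553 - 18582) + C(-128, f(-12)) = (6553 - 18582) + (sqrt((-128)**2 + 9**2) - 1*(-128)*(5 - 128)) = -12029 + (sqrt(16384 + 81) - 1*(-128)*(-123)) = -12029 + (sqrt(16465) - 15744) = -12029 + (-15744 + sqrt(16465)) = -27773 + sqrt(16465)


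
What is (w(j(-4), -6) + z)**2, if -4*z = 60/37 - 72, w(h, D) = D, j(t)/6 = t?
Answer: 184041/1369 ≈ 134.43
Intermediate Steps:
j(t) = 6*t
z = 651/37 (z = -(60/37 - 72)/4 = -1/4*(-2604/37) = 651/37 ≈ 17.595)
(w(j(-4), -6) + z)**2 = (-6 + 651/37)**2 = (429/37)**2 = 184041/1369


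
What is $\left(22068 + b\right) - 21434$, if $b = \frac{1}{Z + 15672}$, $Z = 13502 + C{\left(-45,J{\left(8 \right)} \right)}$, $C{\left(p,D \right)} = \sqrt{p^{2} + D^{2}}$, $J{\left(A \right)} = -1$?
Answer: $\frac{269805133837}{425560125} - \frac{\sqrt{2026}}{851120250} \approx 634.0$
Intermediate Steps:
$C{\left(p,D \right)} = \sqrt{D^{2} + p^{2}}$
$Z = 13502 + \sqrt{2026}$ ($Z = 13502 + \sqrt{\left(-1\right)^{2} + \left(-45\right)^{2}} = 13502 + \sqrt{1 + 2025} = 13502 + \sqrt{2026} \approx 13547.0$)
$b = \frac{1}{29174 + \sqrt{2026}}$ ($b = \frac{1}{\left(13502 + \sqrt{2026}\right) + 15672} = \frac{1}{29174 + \sqrt{2026}} \approx 3.4224 \cdot 10^{-5}$)
$\left(22068 + b\right) - 21434 = \left(22068 + \left(\frac{14587}{425560125} - \frac{\sqrt{2026}}{851120250}\right)\right) - 21434 = \left(\frac{9391260853087}{425560125} - \frac{\sqrt{2026}}{851120250}\right) - 21434 = \frac{269805133837}{425560125} - \frac{\sqrt{2026}}{851120250}$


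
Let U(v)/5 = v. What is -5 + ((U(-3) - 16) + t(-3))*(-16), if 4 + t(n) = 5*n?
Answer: 795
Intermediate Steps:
U(v) = 5*v
t(n) = -4 + 5*n
-5 + ((U(-3) - 16) + t(-3))*(-16) = -5 + ((5*(-3) - 16) + (-4 + 5*(-3)))*(-16) = -5 + ((-15 - 16) + (-4 - 15))*(-16) = -5 + (-31 - 19)*(-16) = -5 - 50*(-16) = -5 + 800 = 795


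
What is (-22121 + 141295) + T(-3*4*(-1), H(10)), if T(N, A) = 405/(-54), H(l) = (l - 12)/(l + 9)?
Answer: 238333/2 ≈ 1.1917e+5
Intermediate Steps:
H(l) = (-12 + l)/(9 + l)
T(N, A) = -15/2 (T(N, A) = 405*(-1/54) = -15/2)
(-22121 + 141295) + T(-3*4*(-1), H(10)) = (-22121 + 141295) - 15/2 = 119174 - 15/2 = 238333/2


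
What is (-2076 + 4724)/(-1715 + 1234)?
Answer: -2648/481 ≈ -5.5052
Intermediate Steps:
(-2076 + 4724)/(-1715 + 1234) = 2648/(-481) = 2648*(-1/481) = -2648/481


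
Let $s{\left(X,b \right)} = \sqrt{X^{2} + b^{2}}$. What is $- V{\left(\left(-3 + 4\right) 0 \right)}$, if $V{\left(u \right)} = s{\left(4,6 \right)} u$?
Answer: $0$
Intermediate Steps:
$V{\left(u \right)} = 2 u \sqrt{13}$ ($V{\left(u \right)} = \sqrt{4^{2} + 6^{2}} u = \sqrt{16 + 36} u = \sqrt{52} u = 2 \sqrt{13} u = 2 u \sqrt{13}$)
$- V{\left(\left(-3 + 4\right) 0 \right)} = - 2 \left(-3 + 4\right) 0 \sqrt{13} = - 2 \cdot 1 \cdot 0 \sqrt{13} = - 2 \cdot 0 \sqrt{13} = \left(-1\right) 0 = 0$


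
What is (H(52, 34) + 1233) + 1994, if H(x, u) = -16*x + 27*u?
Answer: 3313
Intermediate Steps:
(H(52, 34) + 1233) + 1994 = ((-16*52 + 27*34) + 1233) + 1994 = ((-832 + 918) + 1233) + 1994 = (86 + 1233) + 1994 = 1319 + 1994 = 3313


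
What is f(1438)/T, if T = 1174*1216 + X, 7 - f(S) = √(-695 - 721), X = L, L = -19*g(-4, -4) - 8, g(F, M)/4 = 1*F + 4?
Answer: 7/1427576 - I*√354/713788 ≈ 4.9034e-6 - 2.6359e-5*I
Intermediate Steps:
g(F, M) = 16 + 4*F (g(F, M) = 4*(1*F + 4) = 4*(F + 4) = 4*(4 + F) = 16 + 4*F)
L = -8 (L = -19*(16 + 4*(-4)) - 8 = -19*(16 - 16) - 8 = -19*0 - 8 = 0 - 8 = -8)
X = -8
f(S) = 7 - 2*I*√354 (f(S) = 7 - √(-695 - 721) = 7 - √(-1416) = 7 - 2*I*√354)
T = 1427576 (T = 1174*1216 - 8 = 1427584 - 8 = 1427576)
f(1438)/T = (7 - 2*I*√354)/1427576 = (7 - 2*I*√354)*(1/1427576) = 7/1427576 - I*√354/713788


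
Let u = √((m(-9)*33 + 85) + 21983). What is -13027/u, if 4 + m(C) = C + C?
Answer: -13027*√21342/21342 ≈ -89.172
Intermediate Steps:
m(C) = -4 + 2*C (m(C) = -4 + (C + C) = -4 + 2*C)
u = √21342 (u = √(((-4 + 2*(-9))*33 + 85) + 21983) = √(((-4 - 18)*33 + 85) + 21983) = √((-22*33 + 85) + 21983) = √((-726 + 85) + 21983) = √(-641 + 21983) = √21342 ≈ 146.09)
-13027/u = -13027*√21342/21342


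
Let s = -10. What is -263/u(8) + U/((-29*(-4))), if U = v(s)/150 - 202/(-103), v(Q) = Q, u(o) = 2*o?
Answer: -11772007/716880 ≈ -16.421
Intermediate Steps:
U = 2927/1545 (U = -10/150 - 202/(-103) = -10*1/150 - 202*(-1/103) = -1/15 + 202/103 = 2927/1545 ≈ 1.8945)
-263/u(8) + U/((-29*(-4))) = -263/(2*8) + 2927/(1545*((-29*(-4)))) = -263/16 + (2927/1545)/116 = -263*1/16 + (2927/1545)*(1/116) = -263/16 + 2927/179220 = -11772007/716880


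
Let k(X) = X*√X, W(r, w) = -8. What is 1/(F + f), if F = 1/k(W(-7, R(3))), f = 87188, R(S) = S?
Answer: 44640256/3892094640129 - 16*I*√2/3892094640129 ≈ 1.1469e-5 - 5.8137e-12*I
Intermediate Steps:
k(X) = X^(3/2)
F = I*√2/32 (F = 1/((-8)^(3/2)) = 1/(-16*I*√2) = I*√2/32 ≈ 0.044194*I)
1/(F + f) = 1/(I*√2/32 + 87188) = 1/(87188 + I*√2/32)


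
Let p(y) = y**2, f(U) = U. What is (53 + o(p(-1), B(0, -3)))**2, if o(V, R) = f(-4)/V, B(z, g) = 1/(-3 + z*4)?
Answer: 2401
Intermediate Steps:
B(z, g) = 1/(-3 + 4*z)
o(V, R) = -4/V
(53 + o(p(-1), B(0, -3)))**2 = (53 - 4/((-1)**2))**2 = (53 - 4/1)**2 = (53 - 4*1)**2 = (53 - 4)**2 = 49**2 = 2401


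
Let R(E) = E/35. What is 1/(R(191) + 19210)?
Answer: 35/672541 ≈ 5.2041e-5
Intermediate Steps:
R(E) = E/35 (R(E) = E*(1/35) = E/35)
1/(R(191) + 19210) = 1/((1/35)*191 + 19210) = 1/(191/35 + 19210) = 1/(672541/35) = 35/672541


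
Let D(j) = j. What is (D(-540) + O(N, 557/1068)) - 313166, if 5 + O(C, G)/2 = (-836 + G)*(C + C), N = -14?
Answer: -71270098/267 ≈ -2.6693e+5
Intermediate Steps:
O(C, G) = -10 + 4*C*(-836 + G) (O(C, G) = -10 + 2*((-836 + G)*(C + C)) = -10 + 2*((-836 + G)*(2*C)) = -10 + 2*(2*C*(-836 + G)) = -10 + 4*C*(-836 + G))
(D(-540) + O(N, 557/1068)) - 313166 = (-540 + (-10 - 3344*(-14) + 4*(-14)*(557/1068))) - 313166 = (-540 + (-10 + 46816 + 4*(-14)*(557*(1/1068)))) - 313166 = (-540 + (-10 + 46816 + 4*(-14)*(557/1068))) - 313166 = (-540 + (-10 + 46816 - 7798/267)) - 313166 = (-540 + 12489404/267) - 313166 = 12345224/267 - 313166 = -71270098/267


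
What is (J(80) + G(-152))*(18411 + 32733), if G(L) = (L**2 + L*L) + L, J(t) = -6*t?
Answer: 2330938944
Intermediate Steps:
G(L) = L + 2*L**2 (G(L) = (L**2 + L**2) + L = 2*L**2 + L = L + 2*L**2)
(J(80) + G(-152))*(18411 + 32733) = (-6*80 - 152*(1 + 2*(-152)))*(18411 + 32733) = (-480 - 152*(1 - 304))*51144 = (-480 - 152*(-303))*51144 = (-480 + 46056)*51144 = 45576*51144 = 2330938944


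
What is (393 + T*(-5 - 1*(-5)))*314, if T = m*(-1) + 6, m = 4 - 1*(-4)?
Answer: 123402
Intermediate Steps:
m = 8 (m = 4 + 4 = 8)
T = -2 (T = 8*(-1) + 6 = -8 + 6 = -2)
(393 + T*(-5 - 1*(-5)))*314 = (393 - 2*(-5 - 1*(-5)))*314 = (393 - 2*(-5 + 5))*314 = (393 - 2*0)*314 = (393 + 0)*314 = 393*314 = 123402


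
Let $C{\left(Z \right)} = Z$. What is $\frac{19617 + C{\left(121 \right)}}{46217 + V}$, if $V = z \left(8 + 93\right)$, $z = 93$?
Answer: $\frac{9869}{27805} \approx 0.35494$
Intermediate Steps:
$V = 9393$ ($V = 93 \left(8 + 93\right) = 93 \cdot 101 = 9393$)
$\frac{19617 + C{\left(121 \right)}}{46217 + V} = \frac{19617 + 121}{46217 + 9393} = \frac{19738}{55610} = 19738 \cdot \frac{1}{55610} = \frac{9869}{27805}$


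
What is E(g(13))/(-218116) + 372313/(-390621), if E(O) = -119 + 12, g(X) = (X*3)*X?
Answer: -81165625861/85200690036 ≈ -0.95264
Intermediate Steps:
g(X) = 3*X² (g(X) = (3*X)*X = 3*X²)
E(O) = -107
E(g(13))/(-218116) + 372313/(-390621) = -107/(-218116) + 372313/(-390621) = -107*(-1/218116) + 372313*(-1/390621) = 107/218116 - 372313/390621 = -81165625861/85200690036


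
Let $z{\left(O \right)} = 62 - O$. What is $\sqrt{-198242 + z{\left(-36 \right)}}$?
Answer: $48 i \sqrt{86} \approx 445.13 i$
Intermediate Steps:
$\sqrt{-198242 + z{\left(-36 \right)}} = \sqrt{-198242 + \left(62 - -36\right)} = \sqrt{-198242 + \left(62 + 36\right)} = \sqrt{-198242 + 98} = \sqrt{-198144} = 48 i \sqrt{86}$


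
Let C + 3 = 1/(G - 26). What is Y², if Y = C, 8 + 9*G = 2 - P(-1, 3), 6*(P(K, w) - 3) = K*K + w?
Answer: 4928400/534361 ≈ 9.2230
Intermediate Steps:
P(K, w) = 3 + w/6 + K²/6 (P(K, w) = 3 + (K*K + w)/6 = 3 + (K² + w)/6 = 3 + (w + K²)/6 = 3 + (w/6 + K²/6) = 3 + w/6 + K²/6)
G = -29/27 (G = -8/9 + (2 - (3 + (⅙)*3 + (⅙)*(-1)²))/9 = -8/9 + (2 - (3 + ½ + (⅙)*1))/9 = -8/9 + (2 - (3 + ½ + ⅙))/9 = -8/9 + (2 - 1*11/3)/9 = -8/9 + (2 - 11/3)/9 = -8/9 + (⅑)*(-5/3) = -8/9 - 5/27 = -29/27 ≈ -1.0741)
C = -2220/731 (C = -3 + 1/(-29/27 - 26) = -3 + 1/(-731/27) = -3 - 27/731 = -2220/731 ≈ -3.0369)
Y = -2220/731 ≈ -3.0369
Y² = (-2220/731)² = 4928400/534361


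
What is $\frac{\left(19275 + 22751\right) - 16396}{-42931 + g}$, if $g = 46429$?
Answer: $\frac{1165}{159} \approx 7.327$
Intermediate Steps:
$\frac{\left(19275 + 22751\right) - 16396}{-42931 + g} = \frac{\left(19275 + 22751\right) - 16396}{-42931 + 46429} = \frac{42026 - 16396}{3498} = 25630 \cdot \frac{1}{3498} = \frac{1165}{159}$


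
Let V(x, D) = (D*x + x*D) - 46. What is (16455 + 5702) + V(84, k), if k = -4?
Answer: 21439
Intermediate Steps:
V(x, D) = -46 + 2*D*x (V(x, D) = (D*x + D*x) - 46 = 2*D*x - 46 = -46 + 2*D*x)
(16455 + 5702) + V(84, k) = (16455 + 5702) + (-46 + 2*(-4)*84) = 22157 + (-46 - 672) = 22157 - 718 = 21439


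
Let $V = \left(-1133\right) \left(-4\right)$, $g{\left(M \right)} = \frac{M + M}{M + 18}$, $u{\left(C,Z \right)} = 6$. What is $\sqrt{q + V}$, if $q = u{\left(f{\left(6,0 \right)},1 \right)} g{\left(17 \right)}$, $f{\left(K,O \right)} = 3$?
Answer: $\frac{2 \sqrt{1389710}}{35} \approx 67.363$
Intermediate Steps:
$g{\left(M \right)} = \frac{2 M}{18 + M}$
$V = 4532$
$q = \frac{204}{35}$ ($q = 6 \cdot 2 \cdot 17 \frac{1}{18 + 17} = 6 \cdot 2 \cdot 17 \cdot \frac{1}{35} = 6 \cdot \frac{34}{35} = \frac{204}{35} \approx 5.8286$)
$\sqrt{q + V} = \sqrt{\frac{204}{35} + 4532} = \sqrt{\frac{158824}{35}} = \frac{2 \sqrt{1389710}}{35}$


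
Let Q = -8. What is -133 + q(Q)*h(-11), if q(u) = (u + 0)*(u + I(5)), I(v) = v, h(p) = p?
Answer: -397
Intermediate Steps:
q(u) = u*(5 + u) (q(u) = (u + 0)*(u + 5) = u*(5 + u))
-133 + q(Q)*h(-11) = -133 - 8*(5 - 8)*(-11) = -133 - 8*(-3)*(-11) = -133 + 24*(-11) = -133 - 264 = -397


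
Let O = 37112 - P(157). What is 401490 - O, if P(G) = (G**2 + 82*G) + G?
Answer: 402058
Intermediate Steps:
P(G) = G**2 + 83*G
O = -568 (O = 37112 - 157*(83 + 157) = 37112 - 157*240 = 37112 - 1*37680 = 37112 - 37680 = -568)
401490 - O = 401490 - 1*(-568) = 401490 + 568 = 402058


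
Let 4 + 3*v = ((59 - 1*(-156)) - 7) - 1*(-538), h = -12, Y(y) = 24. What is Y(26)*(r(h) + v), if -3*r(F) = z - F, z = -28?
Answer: 6064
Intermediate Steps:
r(F) = 28/3 + F/3 (r(F) = -(-28 - F)/3 = 28/3 + F/3)
v = 742/3 (v = -4/3 + (((59 - 1*(-156)) - 7) - 1*(-538))/3 = -4/3 + (((59 + 156) - 7) + 538)/3 = -4/3 + ((215 - 7) + 538)/3 = -4/3 + (208 + 538)/3 = -4/3 + (⅓)*746 = -4/3 + 746/3 = 742/3 ≈ 247.33)
Y(26)*(r(h) + v) = 24*((28/3 + (⅓)*(-12)) + 742/3) = 24*((28/3 - 4) + 742/3) = 24*(16/3 + 742/3) = 24*(758/3) = 6064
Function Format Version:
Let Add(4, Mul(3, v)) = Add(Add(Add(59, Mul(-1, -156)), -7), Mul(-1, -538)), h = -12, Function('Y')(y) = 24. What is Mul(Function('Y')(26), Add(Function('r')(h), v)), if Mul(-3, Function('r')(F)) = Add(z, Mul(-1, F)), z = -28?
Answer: 6064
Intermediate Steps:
Function('r')(F) = Add(Rational(28, 3), Mul(Rational(1, 3), F)) (Function('r')(F) = Mul(Rational(-1, 3), Add(-28, Mul(-1, F))) = Add(Rational(28, 3), Mul(Rational(1, 3), F)))
v = Rational(742, 3) (v = Add(Rational(-4, 3), Mul(Rational(1, 3), Add(Add(Add(59, Mul(-1, -156)), -7), Mul(-1, -538)))) = Add(Rational(-4, 3), Mul(Rational(1, 3), Add(Add(Add(59, 156), -7), 538))) = Add(Rational(-4, 3), Mul(Rational(1, 3), Add(Add(215, -7), 538))) = Add(Rational(-4, 3), Mul(Rational(1, 3), Add(208, 538))) = Add(Rational(-4, 3), Mul(Rational(1, 3), 746)) = Add(Rational(-4, 3), Rational(746, 3)) = Rational(742, 3) ≈ 247.33)
Mul(Function('Y')(26), Add(Function('r')(h), v)) = Mul(24, Add(Add(Rational(28, 3), Mul(Rational(1, 3), -12)), Rational(742, 3))) = Mul(24, Add(Add(Rational(28, 3), -4), Rational(742, 3))) = Mul(24, Add(Rational(16, 3), Rational(742, 3))) = Mul(24, Rational(758, 3)) = 6064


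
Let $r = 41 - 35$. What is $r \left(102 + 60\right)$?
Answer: $972$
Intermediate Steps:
$r = 6$ ($r = 41 - 35 = 6$)
$r \left(102 + 60\right) = 6 \left(102 + 60\right) = 6 \cdot 162 = 972$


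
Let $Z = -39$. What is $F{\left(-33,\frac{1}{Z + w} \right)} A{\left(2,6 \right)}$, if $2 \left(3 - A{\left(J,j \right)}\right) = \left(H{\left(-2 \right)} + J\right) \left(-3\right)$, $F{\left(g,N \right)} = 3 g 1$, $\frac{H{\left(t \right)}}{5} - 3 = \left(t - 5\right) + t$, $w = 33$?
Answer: $3861$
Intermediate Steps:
$H{\left(t \right)} = -10 + 10 t$ ($H{\left(t \right)} = 15 + 5 \left(\left(t - 5\right) + t\right) = 15 + 5 \left(\left(-5 + t\right) + t\right) = 15 + 5 \left(-5 + 2 t\right) = 15 + \left(-25 + 10 t\right) = -10 + 10 t$)
$F{\left(g,N \right)} = 3 g$
$A{\left(J,j \right)} = -42 + \frac{3 J}{2}$ ($A{\left(J,j \right)} = 3 - \frac{\left(\left(-10 + 10 \left(-2\right)\right) + J\right) \left(-3\right)}{2} = 3 - \frac{\left(\left(-10 - 20\right) + J\right) \left(-3\right)}{2} = 3 - \frac{\left(-30 + J\right) \left(-3\right)}{2} = 3 - \frac{90 - 3 J}{2} = 3 + \left(-45 + \frac{3 J}{2}\right) = -42 + \frac{3 J}{2}$)
$F{\left(-33,\frac{1}{Z + w} \right)} A{\left(2,6 \right)} = 3 \left(-33\right) \left(-42 + \frac{3}{2} \cdot 2\right) = - 99 \left(-42 + 3\right) = \left(-99\right) \left(-39\right) = 3861$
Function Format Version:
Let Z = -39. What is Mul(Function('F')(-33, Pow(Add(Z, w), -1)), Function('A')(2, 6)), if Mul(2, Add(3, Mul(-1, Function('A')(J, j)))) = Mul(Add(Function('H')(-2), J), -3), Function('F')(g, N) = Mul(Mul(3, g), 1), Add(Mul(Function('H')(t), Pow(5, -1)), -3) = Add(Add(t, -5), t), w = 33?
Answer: 3861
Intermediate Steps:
Function('H')(t) = Add(-10, Mul(10, t)) (Function('H')(t) = Add(15, Mul(5, Add(Add(t, -5), t))) = Add(15, Mul(5, Add(Add(-5, t), t))) = Add(15, Mul(5, Add(-5, Mul(2, t)))) = Add(15, Add(-25, Mul(10, t))) = Add(-10, Mul(10, t)))
Function('F')(g, N) = Mul(3, g)
Function('A')(J, j) = Add(-42, Mul(Rational(3, 2), J)) (Function('A')(J, j) = Add(3, Mul(Rational(-1, 2), Mul(Add(Add(-10, Mul(10, -2)), J), -3))) = Add(3, Mul(Rational(-1, 2), Mul(Add(Add(-10, -20), J), -3))) = Add(3, Mul(Rational(-1, 2), Mul(Add(-30, J), -3))) = Add(3, Mul(Rational(-1, 2), Add(90, Mul(-3, J)))) = Add(3, Add(-45, Mul(Rational(3, 2), J))) = Add(-42, Mul(Rational(3, 2), J)))
Mul(Function('F')(-33, Pow(Add(Z, w), -1)), Function('A')(2, 6)) = Mul(Mul(3, -33), Add(-42, Mul(Rational(3, 2), 2))) = Mul(-99, Add(-42, 3)) = Mul(-99, -39) = 3861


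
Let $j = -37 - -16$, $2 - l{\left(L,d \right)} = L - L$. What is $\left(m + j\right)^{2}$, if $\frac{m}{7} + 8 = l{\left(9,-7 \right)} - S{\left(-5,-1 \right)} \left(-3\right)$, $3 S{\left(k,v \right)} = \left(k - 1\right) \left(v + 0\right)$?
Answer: $441$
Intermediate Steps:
$l{\left(L,d \right)} = 2$ ($l{\left(L,d \right)} = 2 - \left(L - L\right) = 2 - 0 = 2 + 0 = 2$)
$j = -21$ ($j = -37 + 16 = -21$)
$S{\left(k,v \right)} = \frac{v \left(-1 + k\right)}{3}$ ($S{\left(k,v \right)} = \frac{\left(k - 1\right) \left(v + 0\right)}{3} = \frac{\left(-1 + k\right) v}{3} = \frac{v \left(-1 + k\right)}{3}$)
$m = 0$ ($m = -56 + 7 \left(2 - \frac{1}{3} \left(-1\right) \left(-1 - 5\right) \left(-3\right)\right) = -56 + 7 \left(2 - \frac{1}{3} \left(-1\right) \left(-6\right) \left(-3\right)\right) = -56 + 7 \left(2 - 2 \left(-3\right)\right) = -56 + 7 \left(2 - -6\right) = -56 + 7 \left(2 + 6\right) = -56 + 7 \cdot 8 = -56 + 56 = 0$)
$\left(m + j\right)^{2} = \left(0 - 21\right)^{2} = \left(-21\right)^{2} = 441$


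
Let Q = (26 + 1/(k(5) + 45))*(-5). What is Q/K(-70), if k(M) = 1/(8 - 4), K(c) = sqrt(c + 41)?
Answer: 23550*I*sqrt(29)/5249 ≈ 24.161*I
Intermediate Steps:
K(c) = sqrt(41 + c)
k(M) = 1/4
Q = -23550/181 (Q = (26 + 1/(1/4 + 45))*(-5) = (26 + 1/(181/4))*(-5) = (26 + 4/181)*(-5) = (4710/181)*(-5) = -23550/181 ≈ -130.11)
Q/K(-70) = -23550/(181*sqrt(41 - 70)) = -23550*(-I*sqrt(29)/29)/181 = -(-23550)*I*sqrt(29)/5249 = 23550*I*sqrt(29)/5249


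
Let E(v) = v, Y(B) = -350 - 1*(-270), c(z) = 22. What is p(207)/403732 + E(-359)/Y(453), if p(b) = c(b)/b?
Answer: 7500634469/1671450480 ≈ 4.4875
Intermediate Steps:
Y(B) = -80 (Y(B) = -350 + 270 = -80)
p(b) = 22/b
p(207)/403732 + E(-359)/Y(453) = (22/207)/403732 - 359/(-80) = (22*(1/207))*(1/403732) - 359*(-1/80) = (22/207)*(1/403732) + 359/80 = 11/41786262 + 359/80 = 7500634469/1671450480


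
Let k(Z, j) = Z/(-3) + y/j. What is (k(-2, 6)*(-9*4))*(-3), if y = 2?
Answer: 108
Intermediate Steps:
k(Z, j) = 2/j - Z/3 (k(Z, j) = Z/(-3) + 2/j = Z*(-⅓) + 2/j = -Z/3 + 2/j = 2/j - Z/3)
(k(-2, 6)*(-9*4))*(-3) = ((2/6 - ⅓*(-2))*(-9*4))*(-3) = ((2*(⅙) + ⅔)*(-36))*(-3) = ((⅓ + ⅔)*(-36))*(-3) = (1*(-36))*(-3) = -36*(-3) = 108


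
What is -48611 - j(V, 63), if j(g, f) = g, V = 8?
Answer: -48619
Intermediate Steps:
-48611 - j(V, 63) = -48611 - 1*8 = -48611 - 8 = -48619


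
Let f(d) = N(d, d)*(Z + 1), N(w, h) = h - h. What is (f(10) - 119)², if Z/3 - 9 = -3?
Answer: 14161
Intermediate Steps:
N(w, h) = 0
Z = 18 (Z = 27 + 3*(-3) = 27 - 9 = 18)
f(d) = 0 (f(d) = 0*(18 + 1) = 0*19 = 0)
(f(10) - 119)² = (0 - 119)² = (-119)² = 14161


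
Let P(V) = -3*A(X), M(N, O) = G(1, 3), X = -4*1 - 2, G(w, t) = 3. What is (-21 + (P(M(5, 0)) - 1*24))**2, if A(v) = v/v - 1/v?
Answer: 9409/4 ≈ 2352.3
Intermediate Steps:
X = -6 (X = -4 - 2 = -6)
A(v) = 1 - 1/v
M(N, O) = 3
P(V) = -7/2 (P(V) = -3*(-1 - 6)/(-6) = -(-1)*(-7)/2 = -3*7/6 = -7/2)
(-21 + (P(M(5, 0)) - 1*24))**2 = (-21 + (-7/2 - 1*24))**2 = (-21 + (-7/2 - 24))**2 = (-21 - 55/2)**2 = (-97/2)**2 = 9409/4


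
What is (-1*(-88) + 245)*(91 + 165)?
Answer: 85248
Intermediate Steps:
(-1*(-88) + 245)*(91 + 165) = (88 + 245)*256 = 333*256 = 85248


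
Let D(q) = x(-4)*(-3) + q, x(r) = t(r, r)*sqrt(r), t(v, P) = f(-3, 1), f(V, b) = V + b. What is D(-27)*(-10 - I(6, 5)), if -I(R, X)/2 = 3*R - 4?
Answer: -486 + 216*I ≈ -486.0 + 216.0*I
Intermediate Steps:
t(v, P) = -2 (t(v, P) = -3 + 1 = -2)
I(R, X) = 8 - 6*R (I(R, X) = -2*(3*R - 4) = -2*(-4 + 3*R) = 8 - 6*R)
x(r) = -2*sqrt(r)
D(q) = q + 12*I (D(q) = -4*I*(-3) + q = 12*I + q = q + 12*I)
D(-27)*(-10 - I(6, 5)) = (-27 + 12*I)*(-10 - (8 - 6*6)) = (-27 + 12*I)*(-10 - (8 - 36)) = (-27 + 12*I)*(-10 - 1*(-28)) = (-27 + 12*I)*(-10 + 28) = (-27 + 12*I)*18 = -486 + 216*I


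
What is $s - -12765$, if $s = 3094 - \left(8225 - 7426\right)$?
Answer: $15060$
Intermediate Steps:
$s = 2295$ ($s = 3094 - 799 = 2295$)
$s - -12765 = 2295 - -12765 = 2295 + 12765 = 15060$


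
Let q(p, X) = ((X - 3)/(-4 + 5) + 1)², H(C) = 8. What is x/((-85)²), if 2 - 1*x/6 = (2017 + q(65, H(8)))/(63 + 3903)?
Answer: 5879/4775725 ≈ 0.0012310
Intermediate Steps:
q(p, X) = (-2 + X)² (q(p, X) = ((-3 + X)/1 + 1)² = ((-3 + X)*1 + 1)² = ((-3 + X) + 1)² = (-2 + X)²)
x = 5879/661 (x = 12 - 6*(2017 + (-2 + 8)²)/(63 + 3903) = 12 - 6*(2017 + 6²)/3966 = 12 - 6*(2017 + 36)/3966 = 12 - 12318/3966 = 12 - 6*2053/3966 = 12 - 2053/661 = 5879/661 ≈ 8.8941)
x/((-85)²) = 5879/(661*((-85)²)) = (5879/661)/7225 = (5879/661)*(1/7225) = 5879/4775725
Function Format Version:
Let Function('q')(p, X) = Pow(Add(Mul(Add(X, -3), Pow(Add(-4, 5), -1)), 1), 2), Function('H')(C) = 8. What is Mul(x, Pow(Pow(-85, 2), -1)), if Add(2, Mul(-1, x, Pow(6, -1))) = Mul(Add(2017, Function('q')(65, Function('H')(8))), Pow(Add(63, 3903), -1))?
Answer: Rational(5879, 4775725) ≈ 0.0012310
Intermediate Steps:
Function('q')(p, X) = Pow(Add(-2, X), 2) (Function('q')(p, X) = Pow(Add(Mul(Add(-3, X), Pow(1, -1)), 1), 2) = Pow(Add(Mul(Add(-3, X), 1), 1), 2) = Pow(Add(Add(-3, X), 1), 2) = Pow(Add(-2, X), 2))
x = Rational(5879, 661) (x = Add(12, Mul(-6, Mul(Add(2017, Pow(Add(-2, 8), 2)), Pow(Add(63, 3903), -1)))) = Add(12, Mul(-6, Mul(Add(2017, Pow(6, 2)), Pow(3966, -1)))) = Add(12, Mul(-6, Mul(Add(2017, 36), Rational(1, 3966)))) = Add(12, Mul(-6, Mul(2053, Rational(1, 3966)))) = Add(12, Mul(-6, Rational(2053, 3966))) = Add(12, Rational(-2053, 661)) = Rational(5879, 661) ≈ 8.8941)
Mul(x, Pow(Pow(-85, 2), -1)) = Mul(Rational(5879, 661), Pow(Pow(-85, 2), -1)) = Mul(Rational(5879, 661), Pow(7225, -1)) = Mul(Rational(5879, 661), Rational(1, 7225)) = Rational(5879, 4775725)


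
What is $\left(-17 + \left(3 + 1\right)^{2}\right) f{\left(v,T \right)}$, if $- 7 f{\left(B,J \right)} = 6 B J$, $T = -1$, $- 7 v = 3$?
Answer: $\frac{18}{49} \approx 0.36735$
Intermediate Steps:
$v = - \frac{3}{7}$ ($v = \left(- \frac{1}{7}\right) 3 = - \frac{3}{7} \approx -0.42857$)
$f{\left(B,J \right)} = - \frac{6 B J}{7}$
$\left(-17 + \left(3 + 1\right)^{2}\right) f{\left(v,T \right)} = \left(-17 + \left(3 + 1\right)^{2}\right) \left(\left(- \frac{6}{7}\right) \left(- \frac{3}{7}\right) \left(-1\right)\right) = \left(-17 + 4^{2}\right) \left(- \frac{18}{49}\right) = \left(-17 + 16\right) \left(- \frac{18}{49}\right) = \left(-1\right) \left(- \frac{18}{49}\right) = \frac{18}{49}$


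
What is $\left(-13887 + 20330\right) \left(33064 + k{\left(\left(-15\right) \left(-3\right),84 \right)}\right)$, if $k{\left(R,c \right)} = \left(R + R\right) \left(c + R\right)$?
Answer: $287834582$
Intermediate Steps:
$k{\left(R,c \right)} = 2 R \left(R + c\right)$
$\left(-13887 + 20330\right) \left(33064 + k{\left(\left(-15\right) \left(-3\right),84 \right)}\right) = \left(-13887 + 20330\right) \left(33064 + 2 \left(\left(-15\right) \left(-3\right)\right) \left(\left(-15\right) \left(-3\right) + 84\right)\right) = 6443 \left(33064 + 2 \cdot 45 \left(45 + 84\right)\right) = 6443 \left(33064 + 2 \cdot 45 \cdot 129\right) = 6443 \left(33064 + 11610\right) = 6443 \cdot 44674 = 287834582$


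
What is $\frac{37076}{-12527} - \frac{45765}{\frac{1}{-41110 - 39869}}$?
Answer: $\frac{46425111256669}{12527} \approx 3.706 \cdot 10^{9}$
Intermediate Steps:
$\frac{37076}{-12527} - \frac{45765}{\frac{1}{-41110 - 39869}} = 37076 \left(- \frac{1}{12527}\right) - \frac{45765}{\frac{1}{-80979}} = - \frac{37076}{12527} - \frac{45765}{- \frac{1}{80979}} = - \frac{37076}{12527} - -3706003935 = - \frac{37076}{12527} + 3706003935 = \frac{46425111256669}{12527}$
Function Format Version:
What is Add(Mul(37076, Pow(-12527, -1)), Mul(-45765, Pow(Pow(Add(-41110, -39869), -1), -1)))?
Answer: Rational(46425111256669, 12527) ≈ 3.7060e+9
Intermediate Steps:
Add(Mul(37076, Pow(-12527, -1)), Mul(-45765, Pow(Pow(Add(-41110, -39869), -1), -1))) = Add(Mul(37076, Rational(-1, 12527)), Mul(-45765, Pow(Pow(-80979, -1), -1))) = Add(Rational(-37076, 12527), Mul(-45765, Pow(Rational(-1, 80979), -1))) = Add(Rational(-37076, 12527), Mul(-45765, -80979)) = Add(Rational(-37076, 12527), 3706003935) = Rational(46425111256669, 12527)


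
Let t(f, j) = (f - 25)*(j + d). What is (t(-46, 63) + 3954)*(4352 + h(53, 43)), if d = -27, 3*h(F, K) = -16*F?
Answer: 5688928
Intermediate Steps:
h(F, K) = -16*F/3 (h(F, K) = (-16*F)/3 = -16*F/3)
t(f, j) = (-27 + j)*(-25 + f) (t(f, j) = (f - 25)*(j - 27) = (-25 + f)*(-27 + j) = (-27 + j)*(-25 + f))
(t(-46, 63) + 3954)*(4352 + h(53, 43)) = ((675 - 27*(-46) - 25*63 - 46*63) + 3954)*(4352 - 16/3*53) = ((675 + 1242 - 1575 - 2898) + 3954)*(4352 - 848/3) = (-2556 + 3954)*(12208/3) = 1398*(12208/3) = 5688928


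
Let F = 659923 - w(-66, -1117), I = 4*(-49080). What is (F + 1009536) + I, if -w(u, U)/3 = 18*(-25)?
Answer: 1471789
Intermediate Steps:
I = -196320
w(u, U) = 1350 (w(u, U) = -54*(-25) = -3*(-450) = 1350)
F = 658573 (F = 659923 - 1*1350 = 659923 - 1350 = 658573)
(F + 1009536) + I = (658573 + 1009536) - 196320 = 1668109 - 196320 = 1471789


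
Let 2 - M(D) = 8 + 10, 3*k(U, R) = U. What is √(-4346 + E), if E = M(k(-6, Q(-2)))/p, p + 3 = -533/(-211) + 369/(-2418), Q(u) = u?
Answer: I*√49052556021946/106553 ≈ 65.73*I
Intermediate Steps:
p = -106553/170066 (p = -3 + (-533/(-211) + 369/(-2418)) = -3 + (-533*(-1/211) + 369*(-1/2418)) = -3 + (533/211 - 123/806) = -3 + 403645/170066 = -106553/170066 ≈ -0.62654)
k(U, R) = U/3
M(D) = -16 (M(D) = 2 - (8 + 10) = 2 - 1*18 = 2 - 18 = -16)
E = 2721056/106553 (E = -16/(-106553/170066) = -16*(-170066/106553) = 2721056/106553 ≈ 25.537)
√(-4346 + E) = √(-4346 + 2721056/106553) = √(-460358282/106553) = I*√49052556021946/106553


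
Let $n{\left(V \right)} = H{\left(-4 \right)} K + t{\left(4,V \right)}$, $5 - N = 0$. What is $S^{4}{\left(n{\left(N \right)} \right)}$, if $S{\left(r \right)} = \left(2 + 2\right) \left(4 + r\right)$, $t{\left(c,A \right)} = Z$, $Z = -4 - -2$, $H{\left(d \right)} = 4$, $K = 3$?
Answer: $9834496$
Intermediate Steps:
$N = 5$ ($N = 5 - 0 = 5 + 0 = 5$)
$Z = -2$ ($Z = -4 + 2 = -2$)
$t{\left(c,A \right)} = -2$
$n{\left(V \right)} = 10$ ($n{\left(V \right)} = 4 \cdot 3 - 2 = 12 - 2 = 10$)
$S{\left(r \right)} = 16 + 4 r$ ($S{\left(r \right)} = 4 \left(4 + r\right) = 16 + 4 r$)
$S^{4}{\left(n{\left(N \right)} \right)} = \left(16 + 4 \cdot 10\right)^{4} = \left(16 + 40\right)^{4} = 56^{4} = 9834496$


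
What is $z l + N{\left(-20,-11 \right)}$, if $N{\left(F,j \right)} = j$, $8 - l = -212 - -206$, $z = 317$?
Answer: $4427$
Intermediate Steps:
$l = 14$ ($l = 8 - \left(-212 - -206\right) = 8 - \left(-212 + 206\right) = 8 - -6 = 8 + 6 = 14$)
$z l + N{\left(-20,-11 \right)} = 317 \cdot 14 - 11 = 4438 - 11 = 4427$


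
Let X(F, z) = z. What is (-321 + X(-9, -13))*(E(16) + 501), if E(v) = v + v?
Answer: -178022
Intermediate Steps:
E(v) = 2*v
(-321 + X(-9, -13))*(E(16) + 501) = (-321 - 13)*(2*16 + 501) = -334*(32 + 501) = -334*533 = -178022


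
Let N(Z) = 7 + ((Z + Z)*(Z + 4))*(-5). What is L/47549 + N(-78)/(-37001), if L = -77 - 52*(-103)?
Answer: 2939523716/1759360549 ≈ 1.6708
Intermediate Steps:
L = 5279 (L = -77 + 5356 = 5279)
N(Z) = 7 - 10*Z*(4 + Z) (N(Z) = 7 + ((2*Z)*(4 + Z))*(-5) = 7 + (2*Z*(4 + Z))*(-5) = 7 - 10*Z*(4 + Z))
L/47549 + N(-78)/(-37001) = 5279/47549 + (7 - 40*(-78) - 10*(-78)²)/(-37001) = 5279*(1/47549) + (7 + 3120 - 10*6084)*(-1/37001) = 5279/47549 + (7 + 3120 - 60840)*(-1/37001) = 5279/47549 - 57713*(-1/37001) = 5279/47549 + 57713/37001 = 2939523716/1759360549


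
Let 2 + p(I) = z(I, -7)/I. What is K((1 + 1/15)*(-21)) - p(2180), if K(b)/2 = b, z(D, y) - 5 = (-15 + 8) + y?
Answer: -18659/436 ≈ -42.796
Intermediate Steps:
z(D, y) = -2 + y (z(D, y) = 5 + ((-15 + 8) + y) = 5 + (-7 + y) = -2 + y)
K(b) = 2*b
p(I) = -2 - 9/I (p(I) = -2 + (-2 - 7)/I = -2 - 9/I)
K((1 + 1/15)*(-21)) - p(2180) = 2*((1 + 1/15)*(-21)) - (-2 - 9/2180) = 2*((1 + 1/15)*(-21)) - (-2 - 9*1/2180) = 2*((16/15)*(-21)) - (-2 - 9/2180) = 2*(-112/5) - 1*(-4369/2180) = -224/5 + 4369/2180 = -18659/436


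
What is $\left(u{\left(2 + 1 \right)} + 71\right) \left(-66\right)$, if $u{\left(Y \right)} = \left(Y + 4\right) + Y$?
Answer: $-5346$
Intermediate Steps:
$u{\left(Y \right)} = 4 + 2 Y$ ($u{\left(Y \right)} = \left(4 + Y\right) + Y = 4 + 2 Y$)
$\left(u{\left(2 + 1 \right)} + 71\right) \left(-66\right) = \left(\left(4 + 2 \left(2 + 1\right)\right) + 71\right) \left(-66\right) = \left(\left(4 + 2 \cdot 3\right) + 71\right) \left(-66\right) = \left(\left(4 + 6\right) + 71\right) \left(-66\right) = \left(10 + 71\right) \left(-66\right) = 81 \left(-66\right) = -5346$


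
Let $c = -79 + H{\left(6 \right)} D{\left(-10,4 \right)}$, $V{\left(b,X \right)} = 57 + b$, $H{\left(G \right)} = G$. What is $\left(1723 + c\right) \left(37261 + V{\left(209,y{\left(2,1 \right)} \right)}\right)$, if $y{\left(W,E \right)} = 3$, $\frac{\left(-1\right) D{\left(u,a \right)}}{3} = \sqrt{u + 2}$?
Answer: $61694388 - 1350972 i \sqrt{2} \approx 6.1694 \cdot 10^{7} - 1.9106 \cdot 10^{6} i$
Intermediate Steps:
$D{\left(u,a \right)} = - 3 \sqrt{2 + u}$ ($D{\left(u,a \right)} = - 3 \sqrt{u + 2} = - 3 \sqrt{2 + u}$)
$c = -79 - 36 i \sqrt{2}$ ($c = -79 + 6 \left(- 3 \sqrt{2 - 10}\right) = -79 + 6 \left(- 3 \sqrt{-8}\right) = -79 + 6 \left(- 3 \cdot 2 i \sqrt{2}\right) = -79 + 6 \left(- 6 i \sqrt{2}\right) = -79 - 36 i \sqrt{2} \approx -79.0 - 50.912 i$)
$\left(1723 + c\right) \left(37261 + V{\left(209,y{\left(2,1 \right)} \right)}\right) = \left(1723 - \left(79 + 36 i \sqrt{2}\right)\right) \left(37261 + \left(57 + 209\right)\right) = \left(1644 - 36 i \sqrt{2}\right) \left(37261 + 266\right) = \left(1644 - 36 i \sqrt{2}\right) 37527 = 61694388 - 1350972 i \sqrt{2}$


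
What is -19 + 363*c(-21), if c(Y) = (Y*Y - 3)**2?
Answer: 69639353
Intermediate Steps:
c(Y) = (-3 + Y**2)**2 (c(Y) = (Y**2 - 3)**2 = (-3 + Y**2)**2)
-19 + 363*c(-21) = -19 + 363*(-3 + (-21)**2)**2 = -19 + 363*(-3 + 441)**2 = -19 + 363*438**2 = -19 + 363*191844 = -19 + 69639372 = 69639353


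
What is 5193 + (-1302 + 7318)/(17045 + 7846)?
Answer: 129264979/24891 ≈ 5193.2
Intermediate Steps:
5193 + (-1302 + 7318)/(17045 + 7846) = 5193 + 6016/24891 = 129264979/24891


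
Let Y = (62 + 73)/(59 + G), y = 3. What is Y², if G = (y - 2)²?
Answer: 81/16 ≈ 5.0625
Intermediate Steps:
G = 1 (G = (3 - 2)² = 1² = 1)
Y = 9/4 (Y = (62 + 73)/(59 + 1) = 135/60 = 135*(1/60) = 9/4 ≈ 2.2500)
Y² = (9/4)² = 81/16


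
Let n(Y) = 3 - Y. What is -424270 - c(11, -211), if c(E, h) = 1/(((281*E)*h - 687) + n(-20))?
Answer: -276991033549/652865 ≈ -4.2427e+5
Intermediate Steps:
c(E, h) = 1/(-664 + 281*E*h) (c(E, h) = 1/(((281*E)*h - 687) + (3 - 1*(-20))) = 1/((281*E*h - 687) + (3 + 20)) = 1/((-687 + 281*E*h) + 23) = 1/(-664 + 281*E*h))
-424270 - c(11, -211) = -424270 - 1/(-664 + 281*11*(-211)) = -424270 - 1/(-664 - 652201) = -424270 - 1/(-652865) = -424270 - 1*(-1/652865) = -424270 + 1/652865 = -276991033549/652865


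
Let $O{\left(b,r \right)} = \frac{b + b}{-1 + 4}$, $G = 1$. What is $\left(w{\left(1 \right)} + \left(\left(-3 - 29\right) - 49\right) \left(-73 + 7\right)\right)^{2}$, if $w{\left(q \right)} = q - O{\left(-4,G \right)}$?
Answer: $\frac{257570401}{9} \approx 2.8619 \cdot 10^{7}$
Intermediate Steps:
$O{\left(b,r \right)} = \frac{2 b}{3}$
$w{\left(q \right)} = \frac{8}{3} + q$ ($w{\left(q \right)} = q - \frac{2}{3} \left(-4\right) = q - - \frac{8}{3} = q + \frac{8}{3} = \frac{8}{3} + q$)
$\left(w{\left(1 \right)} + \left(\left(-3 - 29\right) - 49\right) \left(-73 + 7\right)\right)^{2} = \left(\left(\frac{8}{3} + 1\right) + \left(\left(-3 - 29\right) - 49\right) \left(-73 + 7\right)\right)^{2} = \left(\frac{11}{3} + \left(-32 - 49\right) \left(-66\right)\right)^{2} = \left(\frac{11}{3} - -5346\right)^{2} = \left(\frac{11}{3} + 5346\right)^{2} = \left(\frac{16049}{3}\right)^{2} = \frac{257570401}{9}$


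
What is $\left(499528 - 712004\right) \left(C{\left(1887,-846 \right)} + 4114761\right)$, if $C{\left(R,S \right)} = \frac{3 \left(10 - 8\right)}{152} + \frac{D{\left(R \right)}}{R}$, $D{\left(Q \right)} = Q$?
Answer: $- \frac{16611475402885}{19} \approx -8.7429 \cdot 10^{11}$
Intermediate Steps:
$C{\left(R,S \right)} = \frac{79}{76}$ ($C{\left(R,S \right)} = \frac{3 \left(10 - 8\right)}{152} + \frac{R}{R} = 3 \cdot 2 \cdot \frac{1}{152} + 1 = 6 \cdot \frac{1}{152} + 1 = \frac{3}{76} + 1 = \frac{79}{76}$)
$\left(499528 - 712004\right) \left(C{\left(1887,-846 \right)} + 4114761\right) = \left(499528 - 712004\right) \left(\frac{79}{76} + 4114761\right) = \left(-212476\right) \frac{312721915}{76} = - \frac{16611475402885}{19}$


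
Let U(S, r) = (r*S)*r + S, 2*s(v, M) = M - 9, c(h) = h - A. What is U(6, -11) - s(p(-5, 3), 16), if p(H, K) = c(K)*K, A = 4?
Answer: 1457/2 ≈ 728.50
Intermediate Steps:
c(h) = -4 + h (c(h) = h - 1*4 = h - 4 = -4 + h)
p(H, K) = K*(-4 + K) (p(H, K) = (-4 + K)*K = K*(-4 + K))
s(v, M) = -9/2 + M/2 (s(v, M) = (M - 9)/2 = (-9 + M)/2 = -9/2 + M/2)
U(S, r) = S + S*r² (U(S, r) = (S*r)*r + S = S*r² + S = S + S*r²)
U(6, -11) - s(p(-5, 3), 16) = 6*(1 + (-11)²) - (-9/2 + (½)*16) = 6*(1 + 121) - (-9/2 + 8) = 6*122 - 1*7/2 = 732 - 7/2 = 1457/2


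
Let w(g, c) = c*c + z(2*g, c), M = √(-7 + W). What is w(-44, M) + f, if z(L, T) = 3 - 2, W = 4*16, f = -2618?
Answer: -2560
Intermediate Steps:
W = 64
z(L, T) = 1
M = √57 (M = √(-7 + 64) = √57 ≈ 7.5498)
w(g, c) = 1 + c² (w(g, c) = c*c + 1 = c² + 1 = 1 + c²)
w(-44, M) + f = (1 + (√57)²) - 2618 = (1 + 57) - 2618 = 58 - 2618 = -2560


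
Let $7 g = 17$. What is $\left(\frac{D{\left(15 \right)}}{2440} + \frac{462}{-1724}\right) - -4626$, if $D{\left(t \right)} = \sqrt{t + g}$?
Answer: $\frac{3987381}{862} + \frac{\sqrt{854}}{17080} \approx 4625.7$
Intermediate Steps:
$g = \frac{17}{7}$ ($g = \frac{1}{7} \cdot 17 = \frac{17}{7} \approx 2.4286$)
$D{\left(t \right)} = \sqrt{\frac{17}{7} + t}$ ($D{\left(t \right)} = \sqrt{t + \frac{17}{7}} = \sqrt{\frac{17}{7} + t}$)
$\left(\frac{D{\left(15 \right)}}{2440} + \frac{462}{-1724}\right) - -4626 = \left(\frac{\frac{1}{7} \sqrt{119 + 49 \cdot 15}}{2440} + \frac{462}{-1724}\right) - -4626 = \left(\frac{\sqrt{119 + 735}}{7} \cdot \frac{1}{2440} + 462 \left(- \frac{1}{1724}\right)\right) + 4626 = \left(\frac{\sqrt{854}}{7} \cdot \frac{1}{2440} - \frac{231}{862}\right) + 4626 = \left(\frac{\sqrt{854}}{17080} - \frac{231}{862}\right) + 4626 = \left(- \frac{231}{862} + \frac{\sqrt{854}}{17080}\right) + 4626 = \frac{3987381}{862} + \frac{\sqrt{854}}{17080}$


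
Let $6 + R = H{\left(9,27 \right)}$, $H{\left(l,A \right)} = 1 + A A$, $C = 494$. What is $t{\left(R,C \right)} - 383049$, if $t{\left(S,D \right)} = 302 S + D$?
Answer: $-163907$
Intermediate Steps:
$H{\left(l,A \right)} = 1 + A^{2}$
$R = 724$ ($R = -6 + \left(1 + 27^{2}\right) = -6 + \left(1 + 729\right) = -6 + 730 = 724$)
$t{\left(S,D \right)} = D + 302 S$
$t{\left(R,C \right)} - 383049 = \left(494 + 302 \cdot 724\right) - 383049 = \left(494 + 218648\right) - 383049 = 219142 - 383049 = -163907$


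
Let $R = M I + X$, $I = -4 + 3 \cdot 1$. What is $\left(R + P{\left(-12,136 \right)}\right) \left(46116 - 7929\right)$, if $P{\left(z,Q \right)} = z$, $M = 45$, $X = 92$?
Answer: $1336545$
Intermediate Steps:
$I = -1$ ($I = -4 + 3 = -1$)
$R = 47$ ($R = 45 \left(-1\right) + 92 = -45 + 92 = 47$)
$\left(R + P{\left(-12,136 \right)}\right) \left(46116 - 7929\right) = \left(47 - 12\right) \left(46116 - 7929\right) = 35 \cdot 38187 = 1336545$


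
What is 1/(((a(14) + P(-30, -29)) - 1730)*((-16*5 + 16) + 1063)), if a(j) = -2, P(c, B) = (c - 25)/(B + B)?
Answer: -58/100300599 ≈ -5.7826e-7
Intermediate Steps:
P(c, B) = (-25 + c)/(2*B) (P(c, B) = (-25 + c)/((2*B)) = (-25 + c)*(1/(2*B)) = (-25 + c)/(2*B))
1/(((a(14) + P(-30, -29)) - 1730)*((-16*5 + 16) + 1063)) = 1/(((-2 + (1/2)*(-25 - 30)/(-29)) - 1730)*((-16*5 + 16) + 1063)) = 1/(((-2 + (1/2)*(-1/29)*(-55)) - 1730)*((-80 + 16) + 1063)) = 1/(((-2 + 55/58) - 1730)*(-64 + 1063)) = 1/((-61/58 - 1730)*999) = 1/(-100401/58*999) = 1/(-100300599/58) = -58/100300599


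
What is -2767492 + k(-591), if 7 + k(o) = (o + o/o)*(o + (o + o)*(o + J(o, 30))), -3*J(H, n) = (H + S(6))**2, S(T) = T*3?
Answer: -76737929729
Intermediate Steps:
S(T) = 3*T
J(H, n) = -(18 + H)**2/3 (J(H, n) = -(H + 3*6)**2/3 = -(H + 18)**2/3 = -(18 + H)**2/3)
k(o) = -7 + (1 + o)*(o + 2*o*(o - (18 + o)**2/3)) (k(o) = -7 + (o + o/o)*(o + (o + o)*(o - (18 + o)**2/3)) = -7 + (o + 1)*(o + (2*o)*(o - (18 + o)**2/3)) = -7 + (1 + o)*(o + 2*o*(o - (18 + o)**2/3)))
-2767492 + k(-591) = -2767492 + (-7 - 237*(-591)**2 - 215*(-591) - 68/3*(-591)**3 - 2/3*(-591)**4) = -2767492 + (-7 - 237*349281 + 127065 - 68/3*(-206425071) - 2/3*121997216961) = -2767492 + (-7 - 82779597 + 127065 + 4678968276 - 81331477974) = -2767492 - 76735162237 = -76737929729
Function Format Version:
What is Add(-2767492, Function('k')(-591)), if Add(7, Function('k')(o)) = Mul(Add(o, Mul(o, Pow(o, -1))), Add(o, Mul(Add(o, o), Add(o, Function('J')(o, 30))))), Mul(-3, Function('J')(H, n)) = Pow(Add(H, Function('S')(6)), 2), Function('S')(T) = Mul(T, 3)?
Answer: -76737929729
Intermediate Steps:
Function('S')(T) = Mul(3, T)
Function('J')(H, n) = Mul(Rational(-1, 3), Pow(Add(18, H), 2)) (Function('J')(H, n) = Mul(Rational(-1, 3), Pow(Add(H, Mul(3, 6)), 2)) = Mul(Rational(-1, 3), Pow(Add(H, 18), 2)) = Mul(Rational(-1, 3), Pow(Add(18, H), 2)))
Function('k')(o) = Add(-7, Mul(Add(1, o), Add(o, Mul(2, o, Add(o, Mul(Rational(-1, 3), Pow(Add(18, o), 2))))))) (Function('k')(o) = Add(-7, Mul(Add(o, Mul(o, Pow(o, -1))), Add(o, Mul(Add(o, o), Add(o, Mul(Rational(-1, 3), Pow(Add(18, o), 2))))))) = Add(-7, Mul(Add(o, 1), Add(o, Mul(Mul(2, o), Add(o, Mul(Rational(-1, 3), Pow(Add(18, o), 2))))))) = Add(-7, Mul(Add(1, o), Add(o, Mul(2, o, Add(o, Mul(Rational(-1, 3), Pow(Add(18, o), 2))))))))
Add(-2767492, Function('k')(-591)) = Add(-2767492, Add(-7, Mul(-237, Pow(-591, 2)), Mul(-215, -591), Mul(Rational(-68, 3), Pow(-591, 3)), Mul(Rational(-2, 3), Pow(-591, 4)))) = Add(-2767492, Add(-7, Mul(-237, 349281), 127065, Mul(Rational(-68, 3), -206425071), Mul(Rational(-2, 3), 121997216961))) = Add(-2767492, Add(-7, -82779597, 127065, 4678968276, -81331477974)) = Add(-2767492, -76735162237) = -76737929729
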